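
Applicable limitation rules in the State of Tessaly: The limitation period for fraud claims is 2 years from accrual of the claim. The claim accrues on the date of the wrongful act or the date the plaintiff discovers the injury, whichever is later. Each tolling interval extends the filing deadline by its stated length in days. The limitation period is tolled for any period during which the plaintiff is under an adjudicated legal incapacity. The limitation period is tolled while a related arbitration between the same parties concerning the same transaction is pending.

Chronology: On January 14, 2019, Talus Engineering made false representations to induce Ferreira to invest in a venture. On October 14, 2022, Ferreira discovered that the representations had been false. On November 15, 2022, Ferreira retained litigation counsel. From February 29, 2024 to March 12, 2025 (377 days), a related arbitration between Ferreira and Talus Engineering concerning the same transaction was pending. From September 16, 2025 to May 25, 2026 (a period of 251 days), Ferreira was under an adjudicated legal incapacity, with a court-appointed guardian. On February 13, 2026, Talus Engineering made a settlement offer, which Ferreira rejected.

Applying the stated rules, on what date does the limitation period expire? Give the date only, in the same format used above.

July 4, 2026

Taking the later of the act (January 14, 2019) and discovery (October 14, 2022), the claim accrued on October 14, 2022.
The untolled deadline — 2 years after October 14, 2022 — is October 14, 2024.
Because the pending related arbitration ran from February 29, 2024 to March 12, 2025, the deadline is extended by 377 days to October 26, 2025.
Because the plaintiff's legal incapacity ran from September 16, 2025 to May 25, 2026, the deadline is extended by 251 days to July 4, 2026.
Nothing else in the chronology tolls or restarts the period.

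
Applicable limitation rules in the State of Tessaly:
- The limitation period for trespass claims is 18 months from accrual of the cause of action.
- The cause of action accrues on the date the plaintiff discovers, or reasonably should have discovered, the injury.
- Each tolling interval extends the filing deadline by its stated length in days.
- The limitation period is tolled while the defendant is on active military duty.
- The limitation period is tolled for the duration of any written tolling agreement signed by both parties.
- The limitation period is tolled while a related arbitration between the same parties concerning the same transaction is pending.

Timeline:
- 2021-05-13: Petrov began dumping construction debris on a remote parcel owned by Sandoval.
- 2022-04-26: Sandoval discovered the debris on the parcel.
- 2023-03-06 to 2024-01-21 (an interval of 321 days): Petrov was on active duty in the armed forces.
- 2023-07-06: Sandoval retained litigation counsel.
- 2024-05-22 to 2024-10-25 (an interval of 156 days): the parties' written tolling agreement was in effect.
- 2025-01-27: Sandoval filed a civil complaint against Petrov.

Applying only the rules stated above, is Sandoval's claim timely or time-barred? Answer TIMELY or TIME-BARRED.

TIMELY

Under the discovery rule, the claim accrued on 2022-04-26, when Sandoval discovered the injury — not on the 2021-05-13 date of the underlying act.
The untolled deadline — 18 months after 2022-04-26 — is 2023-10-26.
The defendant's active military service from 2023-03-06 to 2024-01-21 tolled the period for 321 days, extending the deadline to 2024-09-11.
Because the written tolling agreement ran from 2024-05-22 to 2024-10-25, the deadline is extended by 156 days to 2025-02-14.
The other events in the timeline have no effect on the limitation period under the stated rules.
Filing on 2025-01-27 beat the 2025-02-14 deadline — the action is timely.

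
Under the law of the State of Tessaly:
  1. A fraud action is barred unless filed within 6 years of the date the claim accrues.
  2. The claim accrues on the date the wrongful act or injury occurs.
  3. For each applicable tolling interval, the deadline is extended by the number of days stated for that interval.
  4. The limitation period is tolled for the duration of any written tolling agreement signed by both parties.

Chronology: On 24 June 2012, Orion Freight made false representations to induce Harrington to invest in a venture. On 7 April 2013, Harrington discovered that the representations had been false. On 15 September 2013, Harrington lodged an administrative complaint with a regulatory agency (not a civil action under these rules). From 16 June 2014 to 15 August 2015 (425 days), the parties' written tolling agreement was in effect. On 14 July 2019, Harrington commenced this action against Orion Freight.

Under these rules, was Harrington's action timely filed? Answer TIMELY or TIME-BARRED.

TIMELY

The claim accrued on 24 June 2012, when the wrongful act occurred; under the stated occurrence rule the 7 April 2013 discovery does not delay accrual.
The untolled deadline — 6 years after 24 June 2012 — is 24 June 2018.
The written tolling agreement from 16 June 2014 to 15 August 2015 tolled the period for 425 days, extending the deadline to 23 August 2019.
The other events in the timeline have no effect on the limitation period under the stated rules.
Filing on 14 July 2019 beat the 23 August 2019 deadline — the action is timely.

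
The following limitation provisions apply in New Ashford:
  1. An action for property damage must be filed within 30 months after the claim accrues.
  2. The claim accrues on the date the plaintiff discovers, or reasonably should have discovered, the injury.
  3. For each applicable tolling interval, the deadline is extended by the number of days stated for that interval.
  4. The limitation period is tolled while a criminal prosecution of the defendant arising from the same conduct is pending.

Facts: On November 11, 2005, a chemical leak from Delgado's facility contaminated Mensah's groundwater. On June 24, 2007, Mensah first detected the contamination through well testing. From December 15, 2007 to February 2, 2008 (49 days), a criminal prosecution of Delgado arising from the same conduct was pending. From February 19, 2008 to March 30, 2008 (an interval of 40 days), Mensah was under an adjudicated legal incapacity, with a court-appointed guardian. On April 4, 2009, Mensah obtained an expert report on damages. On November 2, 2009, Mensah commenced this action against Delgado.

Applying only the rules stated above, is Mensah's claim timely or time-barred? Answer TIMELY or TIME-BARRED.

The claim did not accrue until Mensah discovered the injury on June 24, 2007; the November 11, 2005 act date does not start the clock under the stated rule.
30 months from June 24, 2007 is December 24, 2009.
The period was tolled for 49 days by the pending criminal prosecution (December 15, 2007 to February 2, 2008), pushing the deadline to February 11, 2010.
The plaintiff's legal incapacity from February 19, 2008 to March 30, 2008 does not toll the period, because no stated rule makes the plaintiff's incapacity a tolling event.
None of the other events listed affects the running of the period under the stated rules.
The November 2, 2009 filing precedes the February 11, 2010 deadline; the claim is timely.

TIMELY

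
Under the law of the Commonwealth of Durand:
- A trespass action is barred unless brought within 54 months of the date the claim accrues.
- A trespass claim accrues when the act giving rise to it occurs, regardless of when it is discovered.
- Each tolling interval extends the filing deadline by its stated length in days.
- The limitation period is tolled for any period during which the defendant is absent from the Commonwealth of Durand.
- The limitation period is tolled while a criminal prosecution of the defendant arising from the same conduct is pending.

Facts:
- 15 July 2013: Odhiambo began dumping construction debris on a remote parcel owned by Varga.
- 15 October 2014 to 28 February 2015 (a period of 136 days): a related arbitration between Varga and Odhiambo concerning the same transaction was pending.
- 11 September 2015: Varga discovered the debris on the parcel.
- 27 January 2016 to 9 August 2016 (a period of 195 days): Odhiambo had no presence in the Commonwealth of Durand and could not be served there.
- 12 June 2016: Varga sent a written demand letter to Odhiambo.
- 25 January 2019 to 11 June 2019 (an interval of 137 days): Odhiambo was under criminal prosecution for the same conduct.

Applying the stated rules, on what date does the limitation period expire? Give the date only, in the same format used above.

The claim accrued on 15 July 2013, when the wrongful act occurred; under the stated occurrence rule the 11 September 2015 discovery does not delay accrual.
Adding the 54 months base period to 15 July 2013 gives a deadline of 15 January 2018, before any tolling.
The period was tolled for 195 days by the defendant's absence from the jurisdiction (27 January 2016 to 9 August 2016), pushing the deadline to 29 July 2018.
The pending criminal prosecution from 25 January 2019 to 11 June 2019 began after the period had already run on 29 July 2018, so it has no tolling effect.
Although a pending arbitration ran from 15 October 2014 to 28 February 2015, the stated rules do not make that a tolling event, so it is disregarded.
Nothing else in the chronology tolls or restarts the period.

29 July 2018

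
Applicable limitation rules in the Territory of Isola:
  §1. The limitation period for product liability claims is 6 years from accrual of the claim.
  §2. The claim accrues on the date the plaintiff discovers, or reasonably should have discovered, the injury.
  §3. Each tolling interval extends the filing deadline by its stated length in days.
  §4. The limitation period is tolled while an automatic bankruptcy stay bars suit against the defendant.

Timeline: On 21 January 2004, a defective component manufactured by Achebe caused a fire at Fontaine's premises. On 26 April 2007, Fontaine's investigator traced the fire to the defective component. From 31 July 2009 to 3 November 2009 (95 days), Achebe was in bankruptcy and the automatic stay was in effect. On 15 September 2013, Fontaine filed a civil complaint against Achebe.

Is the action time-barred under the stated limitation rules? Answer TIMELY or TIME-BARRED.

TIME-BARRED

Accrual is tied to discovery, so the period began on 26 April 2007 rather than on 21 January 2004 when the act occurred.
Adding the 6 years base period to 26 April 2007 gives a deadline of 26 April 2013, before any tolling.
Because the automatic bankruptcy stay ran from 31 July 2009 to 3 November 2009, the deadline is extended by 95 days to 30 July 2013.
The 15 September 2013 filing falls after the 30 July 2013 deadline; the claim is time-barred.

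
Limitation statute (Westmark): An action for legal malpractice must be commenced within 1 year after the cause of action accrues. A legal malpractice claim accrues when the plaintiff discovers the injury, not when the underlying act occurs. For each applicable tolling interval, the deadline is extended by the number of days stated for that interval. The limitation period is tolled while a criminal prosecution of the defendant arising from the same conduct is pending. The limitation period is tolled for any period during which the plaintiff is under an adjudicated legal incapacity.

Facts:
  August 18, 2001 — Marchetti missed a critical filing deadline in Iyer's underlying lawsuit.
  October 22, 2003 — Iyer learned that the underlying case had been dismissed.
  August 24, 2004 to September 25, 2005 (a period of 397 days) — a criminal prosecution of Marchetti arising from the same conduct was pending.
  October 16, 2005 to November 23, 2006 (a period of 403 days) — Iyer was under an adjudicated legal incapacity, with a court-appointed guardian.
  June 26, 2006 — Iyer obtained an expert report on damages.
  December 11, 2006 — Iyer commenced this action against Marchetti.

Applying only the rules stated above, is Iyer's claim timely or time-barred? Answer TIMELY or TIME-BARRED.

Under the discovery rule, the claim accrued on October 22, 2003, when Iyer discovered the injury — not on the August 18, 2001 date of the underlying act.
Adding the 1 year base period to October 22, 2003 gives a deadline of October 22, 2004, before any tolling.
Because the pending criminal prosecution ran from August 24, 2004 to September 25, 2005, the deadline is extended by 397 days to November 23, 2005.
The plaintiff's legal incapacity from October 16, 2005 to November 23, 2006 tolled the period for 403 days, extending the deadline to December 31, 2006.
None of the other events listed affects the running of the period under the stated rules.
The December 11, 2006 filing precedes the December 31, 2006 deadline; the claim is timely.

TIMELY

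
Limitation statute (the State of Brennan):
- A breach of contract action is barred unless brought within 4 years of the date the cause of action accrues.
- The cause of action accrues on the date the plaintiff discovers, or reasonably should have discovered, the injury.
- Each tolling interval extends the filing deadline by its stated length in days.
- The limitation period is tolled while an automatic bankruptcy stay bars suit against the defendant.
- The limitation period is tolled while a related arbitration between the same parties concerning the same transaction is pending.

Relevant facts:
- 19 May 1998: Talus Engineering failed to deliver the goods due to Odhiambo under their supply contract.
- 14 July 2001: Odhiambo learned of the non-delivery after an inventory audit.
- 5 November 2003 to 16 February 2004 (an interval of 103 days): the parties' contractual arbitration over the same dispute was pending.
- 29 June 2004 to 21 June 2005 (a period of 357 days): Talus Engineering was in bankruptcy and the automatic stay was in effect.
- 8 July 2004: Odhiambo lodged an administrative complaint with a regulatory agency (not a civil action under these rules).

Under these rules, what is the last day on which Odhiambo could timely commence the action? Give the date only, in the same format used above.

17 October 2006

The claim did not accrue until Odhiambo discovered the injury on 14 July 2001; the 19 May 1998 act date does not start the clock under the stated rule.
4 years from 14 July 2001 is 14 July 2005.
The period was tolled for 103 days by the pending related arbitration (5 November 2003 to 16 February 2004), pushing the deadline to 25 October 2005.
Because the automatic bankruptcy stay ran from 29 June 2004 to 21 June 2005, the deadline is extended by 357 days to 17 October 2006.
None of the other events listed affects the running of the period under the stated rules.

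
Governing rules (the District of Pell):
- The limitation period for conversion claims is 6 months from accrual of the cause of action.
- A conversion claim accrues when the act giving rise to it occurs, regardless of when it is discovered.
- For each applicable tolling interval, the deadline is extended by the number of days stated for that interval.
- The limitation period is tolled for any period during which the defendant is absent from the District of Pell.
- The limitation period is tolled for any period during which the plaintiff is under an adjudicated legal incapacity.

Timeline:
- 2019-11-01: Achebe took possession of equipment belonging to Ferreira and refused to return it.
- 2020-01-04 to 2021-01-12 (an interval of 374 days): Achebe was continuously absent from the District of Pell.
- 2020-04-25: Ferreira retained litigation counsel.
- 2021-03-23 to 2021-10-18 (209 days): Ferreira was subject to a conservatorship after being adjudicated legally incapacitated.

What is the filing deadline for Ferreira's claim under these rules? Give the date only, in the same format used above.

The cause of action accrued on 2019-11-01, the date of the act.
Adding the 6 months base period to 2019-11-01 gives a deadline of 2020-05-01, before any tolling.
The defendant's absence from the jurisdiction from 2020-01-04 to 2021-01-12 tolled the period for 374 days, extending the deadline to 2021-05-10.
The plaintiff's legal incapacity from 2021-03-23 to 2021-10-18 tolled the period for 209 days, extending the deadline to 2021-12-05.
The other events in the timeline have no effect on the limitation period under the stated rules.

2021-12-05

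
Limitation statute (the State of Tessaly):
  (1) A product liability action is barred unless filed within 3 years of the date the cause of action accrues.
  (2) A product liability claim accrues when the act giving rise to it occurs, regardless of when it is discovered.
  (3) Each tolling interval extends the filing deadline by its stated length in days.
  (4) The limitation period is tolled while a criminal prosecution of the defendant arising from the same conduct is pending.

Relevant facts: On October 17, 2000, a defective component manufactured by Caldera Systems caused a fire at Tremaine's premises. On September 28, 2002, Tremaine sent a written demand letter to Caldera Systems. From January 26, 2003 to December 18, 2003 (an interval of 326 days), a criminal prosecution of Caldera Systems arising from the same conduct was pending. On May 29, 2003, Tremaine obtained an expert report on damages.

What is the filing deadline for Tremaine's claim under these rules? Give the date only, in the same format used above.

September 7, 2004

The claim accrued on October 17, 2000, when the wrongful act occurred.
The untolled deadline — 3 years after October 17, 2000 — is October 17, 2003.
The pending criminal prosecution from January 26, 2003 to December 18, 2003 tolled the period for 326 days, extending the deadline to September 7, 2004.
The other events in the timeline have no effect on the limitation period under the stated rules.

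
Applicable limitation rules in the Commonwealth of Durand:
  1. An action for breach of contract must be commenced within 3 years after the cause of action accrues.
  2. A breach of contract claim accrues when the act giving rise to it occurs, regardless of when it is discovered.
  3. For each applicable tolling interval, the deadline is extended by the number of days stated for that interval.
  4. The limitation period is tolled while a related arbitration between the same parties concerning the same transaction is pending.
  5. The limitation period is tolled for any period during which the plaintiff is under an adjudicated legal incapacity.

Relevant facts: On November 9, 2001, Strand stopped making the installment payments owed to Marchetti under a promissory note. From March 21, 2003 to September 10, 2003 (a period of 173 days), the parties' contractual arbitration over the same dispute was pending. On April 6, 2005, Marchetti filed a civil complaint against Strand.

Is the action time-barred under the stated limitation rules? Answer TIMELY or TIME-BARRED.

TIMELY

The cause of action accrued on November 9, 2001, the date of the act.
3 years from November 9, 2001 is November 9, 2004.
Because the pending related arbitration ran from March 21, 2003 to September 10, 2003, the deadline is extended by 173 days to May 1, 2005.
Filing on April 6, 2005 beat the May 1, 2005 deadline — the action is timely.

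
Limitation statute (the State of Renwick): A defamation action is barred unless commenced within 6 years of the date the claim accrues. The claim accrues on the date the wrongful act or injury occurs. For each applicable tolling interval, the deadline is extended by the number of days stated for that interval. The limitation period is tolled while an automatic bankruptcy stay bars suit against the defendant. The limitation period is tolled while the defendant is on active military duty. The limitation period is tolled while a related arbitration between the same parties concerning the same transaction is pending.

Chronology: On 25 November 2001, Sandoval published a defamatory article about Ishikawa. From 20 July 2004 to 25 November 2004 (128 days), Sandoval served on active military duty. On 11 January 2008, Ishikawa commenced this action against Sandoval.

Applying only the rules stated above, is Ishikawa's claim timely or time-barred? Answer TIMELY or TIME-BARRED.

The claim accrued on 25 November 2001, when the wrongful act occurred.
6 years from 25 November 2001 is 25 November 2007.
Because the defendant's active military service ran from 20 July 2004 to 25 November 2004, the deadline is extended by 128 days to 1 April 2008.
The 11 January 2008 filing precedes the 1 April 2008 deadline; the claim is timely.

TIMELY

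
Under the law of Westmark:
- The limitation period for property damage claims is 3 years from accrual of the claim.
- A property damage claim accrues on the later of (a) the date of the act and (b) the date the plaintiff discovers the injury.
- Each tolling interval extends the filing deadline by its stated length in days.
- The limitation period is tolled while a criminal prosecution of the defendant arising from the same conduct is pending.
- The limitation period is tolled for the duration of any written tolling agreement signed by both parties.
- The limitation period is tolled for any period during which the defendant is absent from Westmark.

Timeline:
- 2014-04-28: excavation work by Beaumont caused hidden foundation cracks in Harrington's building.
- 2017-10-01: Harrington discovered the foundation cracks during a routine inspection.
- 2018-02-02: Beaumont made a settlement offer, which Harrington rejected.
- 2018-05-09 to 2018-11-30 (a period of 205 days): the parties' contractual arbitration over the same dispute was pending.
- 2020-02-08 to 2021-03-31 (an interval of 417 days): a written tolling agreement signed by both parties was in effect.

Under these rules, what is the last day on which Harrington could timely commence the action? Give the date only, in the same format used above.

2021-11-22

The claim accrued on 2017-10-01 — the later of the 2014-04-28 act and the 2017-10-01 discovery.
Adding the 3 years base period to 2017-10-01 gives a deadline of 2020-10-01, before any tolling.
The period was tolled for 417 days by the written tolling agreement (2020-02-08 to 2021-03-31), pushing the deadline to 2021-11-22.
The pending related arbitration from 2018-05-09 to 2018-11-30 does not toll the period, because no stated rule makes a pending arbitration a tolling event.
None of the other events listed affects the running of the period under the stated rules.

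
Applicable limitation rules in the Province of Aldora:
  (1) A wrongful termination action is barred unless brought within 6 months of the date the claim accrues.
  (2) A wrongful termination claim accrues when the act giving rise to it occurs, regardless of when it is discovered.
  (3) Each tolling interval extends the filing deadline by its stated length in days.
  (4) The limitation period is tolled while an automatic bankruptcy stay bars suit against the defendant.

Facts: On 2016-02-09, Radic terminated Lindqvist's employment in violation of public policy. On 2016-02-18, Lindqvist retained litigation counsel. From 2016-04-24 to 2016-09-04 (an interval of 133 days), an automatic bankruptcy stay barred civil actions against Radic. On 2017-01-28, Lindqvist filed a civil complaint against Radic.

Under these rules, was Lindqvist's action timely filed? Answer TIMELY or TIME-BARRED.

TIME-BARRED

The claim accrued on 2016-02-09, when the wrongful act occurred.
Adding the 6 months base period to 2016-02-09 gives a deadline of 2016-08-09, before any tolling.
Because the automatic bankruptcy stay ran from 2016-04-24 to 2016-09-04, the deadline is extended by 133 days to 2016-12-20.
Nothing else in the chronology tolls or restarts the period.
The 2017-01-28 filing falls after the 2016-12-20 deadline; the claim is time-barred.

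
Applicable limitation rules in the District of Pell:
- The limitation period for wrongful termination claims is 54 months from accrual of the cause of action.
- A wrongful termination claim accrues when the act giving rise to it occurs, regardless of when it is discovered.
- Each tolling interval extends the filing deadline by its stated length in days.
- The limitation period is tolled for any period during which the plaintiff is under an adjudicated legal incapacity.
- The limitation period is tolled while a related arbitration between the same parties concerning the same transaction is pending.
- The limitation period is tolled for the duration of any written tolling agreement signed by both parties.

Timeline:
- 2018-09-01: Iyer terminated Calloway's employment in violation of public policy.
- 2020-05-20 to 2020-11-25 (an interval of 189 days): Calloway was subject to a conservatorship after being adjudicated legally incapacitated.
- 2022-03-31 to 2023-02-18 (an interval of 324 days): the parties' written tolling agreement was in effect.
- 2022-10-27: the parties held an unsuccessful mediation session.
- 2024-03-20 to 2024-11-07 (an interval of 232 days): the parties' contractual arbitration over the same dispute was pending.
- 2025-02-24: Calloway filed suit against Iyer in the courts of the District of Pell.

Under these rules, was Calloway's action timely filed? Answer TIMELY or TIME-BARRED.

TIMELY

The limitation period began to run on 2018-09-01.
Adding the 54 months base period to 2018-09-01 gives a deadline of 2023-03-01, before any tolling.
Because the plaintiff's legal incapacity ran from 2020-05-20 to 2020-11-25, the deadline is extended by 189 days to 2023-09-06.
The period was tolled for 324 days by the written tolling agreement (2022-03-31 to 2023-02-18), pushing the deadline to 2024-07-26.
Because the pending related arbitration ran from 2024-03-20 to 2024-11-07, the deadline is extended by 232 days to 2025-03-15.
Nothing else in the chronology tolls or restarts the period.
Calloway filed on 2025-02-24, before the 2025-03-15 deadline, so the action is timely.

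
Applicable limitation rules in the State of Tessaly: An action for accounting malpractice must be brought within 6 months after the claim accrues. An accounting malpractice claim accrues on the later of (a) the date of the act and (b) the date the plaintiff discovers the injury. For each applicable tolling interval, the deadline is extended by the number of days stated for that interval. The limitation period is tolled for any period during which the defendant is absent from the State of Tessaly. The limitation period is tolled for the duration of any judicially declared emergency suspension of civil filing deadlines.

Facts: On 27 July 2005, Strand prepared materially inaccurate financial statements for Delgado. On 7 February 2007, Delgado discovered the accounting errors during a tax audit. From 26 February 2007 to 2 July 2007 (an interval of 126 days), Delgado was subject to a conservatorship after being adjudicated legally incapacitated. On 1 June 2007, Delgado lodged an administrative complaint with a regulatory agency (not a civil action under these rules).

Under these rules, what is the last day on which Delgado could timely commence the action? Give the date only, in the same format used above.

Taking the later of the act (27 July 2005) and discovery (7 February 2007), the claim accrued on 7 February 2007.
The untolled deadline — 6 months after 7 February 2007 — is 7 August 2007.
The plaintiff's legal incapacity from 26 February 2007 to 2 July 2007 does not toll the period, because no stated rule makes the plaintiff's incapacity a tolling event.
None of the other events listed affects the running of the period under the stated rules.

7 August 2007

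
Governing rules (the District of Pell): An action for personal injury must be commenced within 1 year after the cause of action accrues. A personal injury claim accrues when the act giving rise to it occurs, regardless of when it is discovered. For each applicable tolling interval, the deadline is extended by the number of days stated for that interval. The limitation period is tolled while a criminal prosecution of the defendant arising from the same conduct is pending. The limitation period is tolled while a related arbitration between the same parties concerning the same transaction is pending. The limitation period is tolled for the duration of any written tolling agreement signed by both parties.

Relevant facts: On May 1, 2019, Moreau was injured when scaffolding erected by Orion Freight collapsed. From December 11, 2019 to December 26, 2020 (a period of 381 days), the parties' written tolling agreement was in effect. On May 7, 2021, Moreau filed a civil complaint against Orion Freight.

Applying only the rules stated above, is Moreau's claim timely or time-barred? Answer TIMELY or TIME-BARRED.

The cause of action accrued on May 1, 2019, the date of the act.
1 year from May 1, 2019 is May 1, 2020.
The written tolling agreement from December 11, 2019 to December 26, 2020 tolled the period for 381 days, extending the deadline to May 17, 2021.
The May 7, 2021 filing precedes the May 17, 2021 deadline; the claim is timely.

TIMELY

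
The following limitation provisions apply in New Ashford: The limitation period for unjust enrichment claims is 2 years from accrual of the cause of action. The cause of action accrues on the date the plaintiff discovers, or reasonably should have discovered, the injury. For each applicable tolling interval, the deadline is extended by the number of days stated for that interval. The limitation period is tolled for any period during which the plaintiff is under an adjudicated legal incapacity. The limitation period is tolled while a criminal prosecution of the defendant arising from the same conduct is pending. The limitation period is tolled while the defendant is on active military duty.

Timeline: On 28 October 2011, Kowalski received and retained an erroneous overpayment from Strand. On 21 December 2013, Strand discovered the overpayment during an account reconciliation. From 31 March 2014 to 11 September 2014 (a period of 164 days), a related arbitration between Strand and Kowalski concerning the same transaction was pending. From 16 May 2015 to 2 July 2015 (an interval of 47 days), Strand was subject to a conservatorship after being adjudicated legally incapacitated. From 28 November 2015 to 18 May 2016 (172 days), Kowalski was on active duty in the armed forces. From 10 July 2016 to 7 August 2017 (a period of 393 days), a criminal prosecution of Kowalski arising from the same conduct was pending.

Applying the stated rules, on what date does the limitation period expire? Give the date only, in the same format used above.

Under the discovery rule, the claim accrued on 21 December 2013, when Strand discovered the injury — not on the 28 October 2011 date of the underlying act.
2 years from 21 December 2013 is 21 December 2015.
The plaintiff's legal incapacity from 16 May 2015 to 2 July 2015 tolled the period for 47 days, extending the deadline to 6 February 2016.
The period was tolled for 172 days by the defendant's active military service (28 November 2015 to 18 May 2016), pushing the deadline to 27 July 2016.
The period was tolled for 393 days by the pending criminal prosecution (10 July 2016 to 7 August 2017), pushing the deadline to 24 August 2017.
Although a pending arbitration ran from 31 March 2014 to 11 September 2014, the stated rules do not make that a tolling event, so it is disregarded.

24 August 2017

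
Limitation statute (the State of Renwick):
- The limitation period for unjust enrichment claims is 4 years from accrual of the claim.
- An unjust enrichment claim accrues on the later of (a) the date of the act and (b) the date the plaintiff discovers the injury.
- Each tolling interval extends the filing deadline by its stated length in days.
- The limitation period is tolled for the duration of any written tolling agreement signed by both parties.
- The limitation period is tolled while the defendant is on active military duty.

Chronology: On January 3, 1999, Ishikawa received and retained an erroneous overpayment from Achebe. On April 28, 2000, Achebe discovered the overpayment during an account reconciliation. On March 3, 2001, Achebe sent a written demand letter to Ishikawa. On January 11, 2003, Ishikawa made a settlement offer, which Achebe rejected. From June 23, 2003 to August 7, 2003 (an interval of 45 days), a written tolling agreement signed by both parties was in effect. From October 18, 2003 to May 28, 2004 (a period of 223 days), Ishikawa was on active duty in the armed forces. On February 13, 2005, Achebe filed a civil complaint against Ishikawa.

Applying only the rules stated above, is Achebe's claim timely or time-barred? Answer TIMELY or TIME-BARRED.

Because discovery on April 28, 2000 post-dates the January 3, 1999 act, accrual under the later-of rule falls on April 28, 2000.
4 years from April 28, 2000 is April 28, 2004.
The period was tolled for 45 days by the written tolling agreement (June 23, 2003 to August 7, 2003), pushing the deadline to June 12, 2004.
The defendant's active military service from October 18, 2003 to May 28, 2004 tolled the period for 223 days, extending the deadline to January 21, 2005.
The other events in the timeline have no effect on the limitation period under the stated rules.
Achebe filed on February 13, 2005, after the January 21, 2005 deadline, so the action is time-barred.

TIME-BARRED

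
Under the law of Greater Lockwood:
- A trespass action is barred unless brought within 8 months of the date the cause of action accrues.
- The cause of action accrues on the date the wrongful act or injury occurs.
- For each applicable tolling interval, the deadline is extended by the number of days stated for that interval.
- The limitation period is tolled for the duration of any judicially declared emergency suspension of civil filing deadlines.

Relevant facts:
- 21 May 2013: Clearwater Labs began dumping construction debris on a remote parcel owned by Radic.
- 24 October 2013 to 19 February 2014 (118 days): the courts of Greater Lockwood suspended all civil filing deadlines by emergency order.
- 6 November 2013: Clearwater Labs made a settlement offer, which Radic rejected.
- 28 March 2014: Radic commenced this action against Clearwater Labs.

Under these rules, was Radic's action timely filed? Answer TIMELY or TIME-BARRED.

TIMELY

The limitation period began to run on 21 May 2013.
Adding the 8 months base period to 21 May 2013 gives a deadline of 21 January 2014, before any tolling.
Because the emergency suspension of filing deadlines ran from 24 October 2013 to 19 February 2014, the deadline is extended by 118 days to 19 May 2014.
None of the other events listed affects the running of the period under the stated rules.
The 28 March 2014 filing precedes the 19 May 2014 deadline; the claim is timely.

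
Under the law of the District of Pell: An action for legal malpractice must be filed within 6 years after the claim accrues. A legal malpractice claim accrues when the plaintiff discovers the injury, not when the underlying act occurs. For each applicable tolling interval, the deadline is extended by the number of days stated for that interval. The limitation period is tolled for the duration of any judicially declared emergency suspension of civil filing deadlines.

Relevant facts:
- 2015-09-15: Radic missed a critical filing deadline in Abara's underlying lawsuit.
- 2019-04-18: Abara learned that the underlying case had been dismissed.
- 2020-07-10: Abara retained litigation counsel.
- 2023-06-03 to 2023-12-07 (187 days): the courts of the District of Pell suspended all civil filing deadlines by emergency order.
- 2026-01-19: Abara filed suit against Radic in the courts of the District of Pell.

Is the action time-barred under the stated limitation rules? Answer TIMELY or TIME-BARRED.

The claim did not accrue until Abara discovered the injury on 2019-04-18; the 2015-09-15 act date does not start the clock under the stated rule.
Adding the 6 years base period to 2019-04-18 gives a deadline of 2025-04-18, before any tolling.
Because the emergency suspension of filing deadlines ran from 2023-06-03 to 2023-12-07, the deadline is extended by 187 days to 2025-10-22.
None of the other events listed affects the running of the period under the stated rules.
The 2026-01-19 filing falls after the 2025-10-22 deadline; the claim is time-barred.

TIME-BARRED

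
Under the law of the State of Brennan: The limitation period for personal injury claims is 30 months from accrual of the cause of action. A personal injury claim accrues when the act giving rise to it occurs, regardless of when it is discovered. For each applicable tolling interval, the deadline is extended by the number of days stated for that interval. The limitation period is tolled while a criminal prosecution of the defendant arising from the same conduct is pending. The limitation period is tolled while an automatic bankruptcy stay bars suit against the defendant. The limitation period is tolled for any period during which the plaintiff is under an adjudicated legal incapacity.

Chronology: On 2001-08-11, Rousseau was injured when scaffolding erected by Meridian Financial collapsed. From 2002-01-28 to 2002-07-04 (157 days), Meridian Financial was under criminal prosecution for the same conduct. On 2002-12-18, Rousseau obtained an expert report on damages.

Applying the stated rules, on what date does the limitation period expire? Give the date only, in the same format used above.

2004-07-17

The claim accrued on 2001-08-11, when the wrongful act occurred.
30 months from 2001-08-11 is 2004-02-11.
Because the pending criminal prosecution ran from 2002-01-28 to 2002-07-04, the deadline is extended by 157 days to 2004-07-17.
The other events in the timeline have no effect on the limitation period under the stated rules.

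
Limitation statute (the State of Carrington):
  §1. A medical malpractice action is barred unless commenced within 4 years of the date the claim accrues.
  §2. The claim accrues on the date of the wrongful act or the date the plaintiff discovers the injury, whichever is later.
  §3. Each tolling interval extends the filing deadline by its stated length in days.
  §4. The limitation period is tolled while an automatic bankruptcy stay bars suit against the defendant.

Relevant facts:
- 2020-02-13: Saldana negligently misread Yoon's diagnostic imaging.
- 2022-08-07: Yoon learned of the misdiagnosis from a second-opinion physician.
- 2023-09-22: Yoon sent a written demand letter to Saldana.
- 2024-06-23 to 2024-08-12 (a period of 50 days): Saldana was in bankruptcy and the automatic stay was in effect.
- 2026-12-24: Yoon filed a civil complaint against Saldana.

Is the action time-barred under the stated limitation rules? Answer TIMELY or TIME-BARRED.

TIME-BARRED

Taking the later of the act (2020-02-13) and discovery (2022-08-07), the claim accrued on 2022-08-07.
Adding the 4 years base period to 2022-08-07 gives a deadline of 2026-08-07, before any tolling.
Because the automatic bankruptcy stay ran from 2024-06-23 to 2024-08-12, the deadline is extended by 50 days to 2026-09-26.
None of the other events listed affects the running of the period under the stated rules.
Filing on 2026-12-24 missed the 2026-09-26 deadline — the action is time-barred.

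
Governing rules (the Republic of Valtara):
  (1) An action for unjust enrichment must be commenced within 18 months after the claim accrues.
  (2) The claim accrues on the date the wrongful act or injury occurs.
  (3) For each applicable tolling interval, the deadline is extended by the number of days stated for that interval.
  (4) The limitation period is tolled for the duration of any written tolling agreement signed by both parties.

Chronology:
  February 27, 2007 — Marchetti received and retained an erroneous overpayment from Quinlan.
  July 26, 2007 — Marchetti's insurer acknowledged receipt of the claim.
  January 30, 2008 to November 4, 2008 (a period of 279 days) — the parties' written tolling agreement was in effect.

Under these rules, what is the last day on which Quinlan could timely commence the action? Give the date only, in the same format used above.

June 2, 2009

The claim accrued on February 27, 2007, the date of the act.
18 months from February 27, 2007 is August 27, 2008.
The written tolling agreement from January 30, 2008 to November 4, 2008 tolled the period for 279 days, extending the deadline to June 2, 2009.
Nothing else in the chronology tolls or restarts the period.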